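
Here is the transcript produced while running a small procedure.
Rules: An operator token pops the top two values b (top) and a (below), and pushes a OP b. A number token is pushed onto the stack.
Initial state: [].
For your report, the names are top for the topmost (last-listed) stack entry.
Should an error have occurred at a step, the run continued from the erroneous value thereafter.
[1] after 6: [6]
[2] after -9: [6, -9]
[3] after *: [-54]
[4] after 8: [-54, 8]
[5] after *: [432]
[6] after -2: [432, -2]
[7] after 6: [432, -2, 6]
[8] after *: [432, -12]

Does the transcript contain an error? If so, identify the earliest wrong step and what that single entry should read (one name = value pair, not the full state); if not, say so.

Step 1: push 6: top = 6 — verified.
Step 2: push -9: top = -9 — same as recorded.
Step 3: 6 * -9 = -54 — no discrepancy.
Step 4: push 8: top = 8 — same as recorded.
Step 5: -54 * 8 = -432 — first mismatch against the transcript.
First deviation found at step 5; the corrected entry is top = -432.

step 5, top = -432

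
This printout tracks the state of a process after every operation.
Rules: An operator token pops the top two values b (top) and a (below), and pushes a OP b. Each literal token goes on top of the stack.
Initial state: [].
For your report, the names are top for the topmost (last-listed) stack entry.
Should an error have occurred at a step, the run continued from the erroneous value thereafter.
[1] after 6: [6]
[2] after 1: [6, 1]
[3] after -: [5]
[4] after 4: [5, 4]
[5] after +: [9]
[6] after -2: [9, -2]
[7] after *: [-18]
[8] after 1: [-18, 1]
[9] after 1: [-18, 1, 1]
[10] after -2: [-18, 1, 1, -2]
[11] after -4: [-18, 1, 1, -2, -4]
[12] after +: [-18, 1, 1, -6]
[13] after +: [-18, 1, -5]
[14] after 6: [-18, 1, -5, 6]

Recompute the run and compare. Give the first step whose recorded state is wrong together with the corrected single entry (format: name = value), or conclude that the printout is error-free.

1. push 6: top = 6 (verified)
2. push 1: top = 1 (checks out)
3. 6 - 1 = 5 (verified)
4. push 4: top = 4 (agrees with the printout)
5. 5 + 4 = 9 (checks out)
6. push -2: top = -2 (exactly as logged)
7. 9 * -2 = -18 (agrees with the printout)
8. push 1: top = 1 (confirmed correct)
9. push 1: top = 1 (checks out)
10. push -2: top = -2 (same as recorded)
11. push -4: top = -4 (consistent with the printout)
12. -2 + -4 = -6 (no discrepancy)
13. 1 + -6 = -5 (same as recorded)
14. push 6: top = 6 (same as recorded)
The whole run recomputes cleanly — no discrepancies.

no error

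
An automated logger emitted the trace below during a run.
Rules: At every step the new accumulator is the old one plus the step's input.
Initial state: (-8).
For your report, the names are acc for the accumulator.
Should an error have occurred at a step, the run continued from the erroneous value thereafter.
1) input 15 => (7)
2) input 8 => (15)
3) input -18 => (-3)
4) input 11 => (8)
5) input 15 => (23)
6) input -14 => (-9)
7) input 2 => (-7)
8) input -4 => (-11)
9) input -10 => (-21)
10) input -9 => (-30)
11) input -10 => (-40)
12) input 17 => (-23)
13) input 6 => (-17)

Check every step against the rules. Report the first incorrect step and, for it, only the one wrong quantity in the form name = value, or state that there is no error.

step 6, acc = 9

step 1: acc = -8 + 15 = 7 -> agrees with the trace
step 2: acc = 7 + 8 = 15 -> verified
step 3: acc = 15 + -18 = -3 -> consistent with the trace
step 4: acc = -3 + 11 = 8 -> no discrepancy
step 5: acc = 8 + 15 = 23 -> confirmed correct
step 6: acc = 23 + -14 = 9 -> the trace disagrees here
First deviation found at step 6; the corrected entry is acc = 9.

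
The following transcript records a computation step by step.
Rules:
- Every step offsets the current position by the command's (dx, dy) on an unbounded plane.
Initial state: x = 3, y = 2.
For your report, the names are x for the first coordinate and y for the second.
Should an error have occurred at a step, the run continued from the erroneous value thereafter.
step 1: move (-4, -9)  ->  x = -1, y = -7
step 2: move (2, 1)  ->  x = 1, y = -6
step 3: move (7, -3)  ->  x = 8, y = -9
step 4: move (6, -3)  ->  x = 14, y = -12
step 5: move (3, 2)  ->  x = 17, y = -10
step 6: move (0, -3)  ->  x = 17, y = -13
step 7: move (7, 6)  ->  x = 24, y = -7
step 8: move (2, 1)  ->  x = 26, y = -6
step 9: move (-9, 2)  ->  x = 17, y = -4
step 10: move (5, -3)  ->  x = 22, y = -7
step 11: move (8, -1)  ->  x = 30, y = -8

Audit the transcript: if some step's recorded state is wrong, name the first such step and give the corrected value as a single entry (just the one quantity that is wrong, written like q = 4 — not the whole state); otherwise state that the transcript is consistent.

no error

Recomputing the run from the initial state:
step 1: x = -1, y = -7
step 2: x = 1, y = -6
step 3: x = 8, y = -9
step 4: x = 14, y = -12
step 5: x = 17, y = -10
step 6: x = 17, y = -13
step 7: x = 24, y = -7
step 8: x = 26, y = -6
step 9: x = 17, y = -4
step 10: x = 22, y = -7
step 11: x = 30, y = -8
This matches the transcript at every step.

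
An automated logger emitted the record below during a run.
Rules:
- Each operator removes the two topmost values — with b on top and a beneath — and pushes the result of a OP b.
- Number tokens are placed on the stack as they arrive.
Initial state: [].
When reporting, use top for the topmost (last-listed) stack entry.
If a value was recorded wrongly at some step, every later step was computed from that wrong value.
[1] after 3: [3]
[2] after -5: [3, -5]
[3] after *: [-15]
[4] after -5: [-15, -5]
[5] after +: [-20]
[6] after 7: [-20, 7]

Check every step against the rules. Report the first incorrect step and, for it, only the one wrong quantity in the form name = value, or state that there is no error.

no error

Step 1: push 3: top = 3 — checks out.
Step 2: push -5: top = -5 — verified.
Step 3: 3 * -5 = -15 — matches.
Step 4: push -5: top = -5 — in agreement.
Step 5: -15 + -5 = -20 — consistent with the record.
Step 6: push 7: top = 7 — verified.
Nothing is out of place; the run is error-free.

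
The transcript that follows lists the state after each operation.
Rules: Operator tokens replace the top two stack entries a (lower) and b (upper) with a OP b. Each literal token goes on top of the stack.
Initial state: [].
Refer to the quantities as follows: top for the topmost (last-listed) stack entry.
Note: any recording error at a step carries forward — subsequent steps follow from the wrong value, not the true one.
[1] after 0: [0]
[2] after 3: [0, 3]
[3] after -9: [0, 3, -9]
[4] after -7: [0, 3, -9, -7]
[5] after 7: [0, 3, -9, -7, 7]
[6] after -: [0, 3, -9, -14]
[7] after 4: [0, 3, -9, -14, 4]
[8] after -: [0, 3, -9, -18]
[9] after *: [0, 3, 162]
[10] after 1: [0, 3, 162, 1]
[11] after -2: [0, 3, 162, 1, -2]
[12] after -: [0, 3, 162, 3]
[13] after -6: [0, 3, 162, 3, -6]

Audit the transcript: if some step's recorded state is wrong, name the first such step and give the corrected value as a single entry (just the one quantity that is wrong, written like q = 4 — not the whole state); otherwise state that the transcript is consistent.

no error

1. push 0: top = 0 (same as recorded)
2. push 3: top = 3 (agrees with the transcript)
3. push -9: top = -9 (matches)
4. push -7: top = -7 (confirmed correct)
5. push 7: top = 7 (same as recorded)
6. -7 - 7 = -14 (no discrepancy)
7. push 4: top = 4 (in agreement)
8. -14 - 4 = -18 (consistent with the transcript)
9. -9 * -18 = 162 (confirmed correct)
10. push 1: top = 1 (in agreement)
11. push -2: top = -2 (no discrepancy)
12. 1 - -2 = 3 (verified)
13. push -6: top = -6 (verified)
All entries verified; no error found.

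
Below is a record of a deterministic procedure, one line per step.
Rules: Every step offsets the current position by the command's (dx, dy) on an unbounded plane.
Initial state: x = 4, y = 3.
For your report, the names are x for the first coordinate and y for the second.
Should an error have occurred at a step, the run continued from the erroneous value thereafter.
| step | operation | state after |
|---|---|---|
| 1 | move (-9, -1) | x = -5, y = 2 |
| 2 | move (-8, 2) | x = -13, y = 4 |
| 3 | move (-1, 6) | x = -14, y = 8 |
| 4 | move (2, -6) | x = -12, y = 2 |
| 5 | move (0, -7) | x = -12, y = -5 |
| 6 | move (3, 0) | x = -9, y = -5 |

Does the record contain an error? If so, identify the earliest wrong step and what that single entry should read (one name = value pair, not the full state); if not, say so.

1. x = 4 + (-9) = -5, y = 3 + (-1) = 2 (same as recorded)
2. x = -5 + (-8) = -13, y = 2 + (2) = 4 (confirmed correct)
3. x = -13 + (-1) = -14, y = 4 + (6) = 10 (not what was recorded)
Step 3 is the first one off; corrected, y = 10.

step 3, y = 10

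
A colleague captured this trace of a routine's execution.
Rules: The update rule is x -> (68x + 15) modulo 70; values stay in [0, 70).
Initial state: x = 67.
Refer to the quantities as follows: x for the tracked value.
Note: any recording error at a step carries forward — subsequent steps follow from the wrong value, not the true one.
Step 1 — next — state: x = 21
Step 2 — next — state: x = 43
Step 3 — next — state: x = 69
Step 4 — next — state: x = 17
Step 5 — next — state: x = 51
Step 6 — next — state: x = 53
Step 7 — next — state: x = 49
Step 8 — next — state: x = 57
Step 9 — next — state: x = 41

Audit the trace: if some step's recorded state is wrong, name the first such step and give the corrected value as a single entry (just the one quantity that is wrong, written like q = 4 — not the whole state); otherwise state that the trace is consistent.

no error

step 1: x = (68*67 + 15) mod 70 = 21 -> agrees with the trace
step 2: x = (68*21 + 15) mod 70 = 43 -> consistent with the trace
step 3: x = (68*43 + 15) mod 70 = 69 -> checks out
step 4: x = (68*69 + 15) mod 70 = 17 -> in agreement
step 5: x = (68*17 + 15) mod 70 = 51 -> no discrepancy
step 6: x = (68*51 + 15) mod 70 = 53 -> consistent with the trace
step 7: x = (68*53 + 15) mod 70 = 49 -> in agreement
step 8: x = (68*49 + 15) mod 70 = 57 -> matches
step 9: x = (68*57 + 15) mod 70 = 41 -> consistent with the trace
Each recorded entry agrees with the recomputation.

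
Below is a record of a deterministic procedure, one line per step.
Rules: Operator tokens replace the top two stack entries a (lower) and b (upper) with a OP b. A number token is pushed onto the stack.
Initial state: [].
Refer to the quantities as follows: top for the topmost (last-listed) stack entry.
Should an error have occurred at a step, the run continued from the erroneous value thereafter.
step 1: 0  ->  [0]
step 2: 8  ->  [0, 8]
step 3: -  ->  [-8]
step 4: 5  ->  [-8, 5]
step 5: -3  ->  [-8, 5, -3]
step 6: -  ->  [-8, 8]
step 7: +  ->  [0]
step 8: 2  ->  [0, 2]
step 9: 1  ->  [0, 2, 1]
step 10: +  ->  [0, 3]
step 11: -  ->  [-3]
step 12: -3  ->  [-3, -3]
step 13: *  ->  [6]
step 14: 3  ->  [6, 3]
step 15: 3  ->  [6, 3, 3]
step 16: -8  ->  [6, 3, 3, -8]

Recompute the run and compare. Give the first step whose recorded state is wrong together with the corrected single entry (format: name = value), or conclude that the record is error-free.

Recomputing the run from the initial state:
step 1: [0]
step 2: [0, 8]
step 3: [-8]
step 4: [-8, 5]
step 5: [-8, 5, -3]
step 6: [-8, 8]
step 7: [0]
step 8: [0, 2]
step 9: [0, 2, 1]
step 10: [0, 3]
step 11: [-3]
step 12: [-3, -3]
step 13: [9]
step 14: [9, 3]
step 15: [9, 3, 3]
step 16: [9, 3, 3, -8]
The first disagreement with the record is at step 13, where the value should be top = 9.

step 13, top = 9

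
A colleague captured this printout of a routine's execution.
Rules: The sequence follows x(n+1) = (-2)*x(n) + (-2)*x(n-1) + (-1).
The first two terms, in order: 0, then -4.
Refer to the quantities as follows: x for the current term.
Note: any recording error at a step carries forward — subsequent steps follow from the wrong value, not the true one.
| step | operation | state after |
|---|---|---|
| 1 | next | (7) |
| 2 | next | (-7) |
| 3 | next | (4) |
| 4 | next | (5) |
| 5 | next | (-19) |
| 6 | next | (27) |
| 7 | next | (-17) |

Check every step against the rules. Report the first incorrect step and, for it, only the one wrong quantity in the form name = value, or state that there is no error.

step 3, x = -1

Recomputing the run from the initial state:
step 1: x = 7
step 2: x = -7
step 3: x = -1
step 4: x = 15
step 5: x = -29
step 6: x = 27
step 7: x = 3
The first disagreement with the printout is at step 3, where the value should be x = -1.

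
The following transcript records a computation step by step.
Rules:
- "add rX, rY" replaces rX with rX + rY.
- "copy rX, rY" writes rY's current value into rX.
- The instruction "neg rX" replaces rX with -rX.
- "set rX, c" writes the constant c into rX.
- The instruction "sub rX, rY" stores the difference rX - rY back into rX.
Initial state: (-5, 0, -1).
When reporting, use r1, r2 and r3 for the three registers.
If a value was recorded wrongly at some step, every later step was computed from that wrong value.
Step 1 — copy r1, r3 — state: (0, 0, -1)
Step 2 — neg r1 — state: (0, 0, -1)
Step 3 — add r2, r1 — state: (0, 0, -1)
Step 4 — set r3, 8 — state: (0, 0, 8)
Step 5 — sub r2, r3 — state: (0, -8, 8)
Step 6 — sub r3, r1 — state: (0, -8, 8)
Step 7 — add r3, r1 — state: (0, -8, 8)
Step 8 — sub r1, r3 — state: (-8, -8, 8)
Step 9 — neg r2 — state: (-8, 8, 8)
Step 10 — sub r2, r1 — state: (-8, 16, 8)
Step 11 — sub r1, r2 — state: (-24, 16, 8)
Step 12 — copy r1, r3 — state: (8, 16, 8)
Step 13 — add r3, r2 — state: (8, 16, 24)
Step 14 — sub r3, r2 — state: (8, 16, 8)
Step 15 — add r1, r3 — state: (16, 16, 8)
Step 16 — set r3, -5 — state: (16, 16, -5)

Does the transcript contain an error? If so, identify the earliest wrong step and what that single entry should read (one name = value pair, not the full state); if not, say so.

step 1, r1 = -1

Recomputing the run from the initial state:
step 1: r1 = -1, r2 = 0, r3 = -1
step 2: r1 = 1, r2 = 0, r3 = -1
step 3: r1 = 1, r2 = 1, r3 = -1
step 4: r1 = 1, r2 = 1, r3 = 8
step 5: r1 = 1, r2 = -7, r3 = 8
step 6: r1 = 1, r2 = -7, r3 = 7
step 7: r1 = 1, r2 = -7, r3 = 8
step 8: r1 = -7, r2 = -7, r3 = 8
step 9: r1 = -7, r2 = 7, r3 = 8
step 10: r1 = -7, r2 = 14, r3 = 8
step 11: r1 = -21, r2 = 14, r3 = 8
step 12: r1 = 8, r2 = 14, r3 = 8
step 13: r1 = 8, r2 = 14, r3 = 22
step 14: r1 = 8, r2 = 14, r3 = 8
step 15: r1 = 16, r2 = 14, r3 = 8
step 16: r1 = 16, r2 = 14, r3 = -5
The first disagreement with the transcript is at step 1, where the value should be r1 = -1.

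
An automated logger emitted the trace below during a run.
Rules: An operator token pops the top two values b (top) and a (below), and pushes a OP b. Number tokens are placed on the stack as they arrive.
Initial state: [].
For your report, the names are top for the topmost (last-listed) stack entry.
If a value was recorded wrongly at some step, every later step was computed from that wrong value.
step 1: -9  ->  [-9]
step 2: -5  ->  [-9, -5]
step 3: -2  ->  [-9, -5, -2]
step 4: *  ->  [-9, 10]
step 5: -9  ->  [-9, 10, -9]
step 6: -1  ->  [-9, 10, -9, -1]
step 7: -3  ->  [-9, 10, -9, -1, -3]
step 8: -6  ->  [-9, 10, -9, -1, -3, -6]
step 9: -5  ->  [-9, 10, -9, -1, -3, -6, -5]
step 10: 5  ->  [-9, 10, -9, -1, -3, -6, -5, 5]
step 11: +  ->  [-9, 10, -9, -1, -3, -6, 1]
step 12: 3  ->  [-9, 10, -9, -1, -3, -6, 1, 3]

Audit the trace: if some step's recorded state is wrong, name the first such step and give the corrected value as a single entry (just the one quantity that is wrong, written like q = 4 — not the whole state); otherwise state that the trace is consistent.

step 1: push -9: top = -9 -> consistent with the trace
step 2: push -5: top = -5 -> exactly as logged
step 3: push -2: top = -2 -> consistent with the trace
step 4: -5 * -2 = 10 -> checks out
step 5: push -9: top = -9 -> agrees with the trace
step 6: push -1: top = -1 -> same as recorded
step 7: push -3: top = -3 -> no discrepancy
step 8: push -6: top = -6 -> in agreement
step 9: push -5: top = -5 -> matches
step 10: push 5: top = 5 -> checks out
step 11: -5 + 5 = 0 -> not what was recorded
The audit stops at step 11: the recorded entry is wrong and should be top = 0.

step 11, top = 0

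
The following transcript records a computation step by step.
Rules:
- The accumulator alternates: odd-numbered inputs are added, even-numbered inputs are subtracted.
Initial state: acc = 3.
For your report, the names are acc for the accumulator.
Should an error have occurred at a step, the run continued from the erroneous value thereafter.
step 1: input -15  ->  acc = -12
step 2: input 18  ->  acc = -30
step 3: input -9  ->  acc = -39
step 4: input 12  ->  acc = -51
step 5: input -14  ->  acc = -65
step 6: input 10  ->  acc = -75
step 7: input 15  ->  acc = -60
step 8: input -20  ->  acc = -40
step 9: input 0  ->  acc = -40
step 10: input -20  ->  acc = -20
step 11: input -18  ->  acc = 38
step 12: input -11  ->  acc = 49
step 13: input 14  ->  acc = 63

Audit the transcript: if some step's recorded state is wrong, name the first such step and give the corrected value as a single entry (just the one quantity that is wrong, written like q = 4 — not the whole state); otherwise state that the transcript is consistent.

step 11, acc = -38

step 1: acc = 3 + -15 = -12 -> consistent with the transcript
step 2: acc = -12 - 18 = -30 -> verified
step 3: acc = -30 + -9 = -39 -> verified
step 4: acc = -39 - 12 = -51 -> confirmed correct
step 5: acc = -51 + -14 = -65 -> matches
step 6: acc = -65 - 10 = -75 -> no discrepancy
step 7: acc = -75 + 15 = -60 -> no discrepancy
step 8: acc = -60 - -20 = -40 -> confirmed correct
step 9: acc = -40 + 0 = -40 -> consistent with the transcript
step 10: acc = -40 - -20 = -20 -> exactly as logged
step 11: acc = -20 + -18 = -38 -> a discrepancy with the transcript
So the first discrepancy is step 11, where the right value is acc = -38.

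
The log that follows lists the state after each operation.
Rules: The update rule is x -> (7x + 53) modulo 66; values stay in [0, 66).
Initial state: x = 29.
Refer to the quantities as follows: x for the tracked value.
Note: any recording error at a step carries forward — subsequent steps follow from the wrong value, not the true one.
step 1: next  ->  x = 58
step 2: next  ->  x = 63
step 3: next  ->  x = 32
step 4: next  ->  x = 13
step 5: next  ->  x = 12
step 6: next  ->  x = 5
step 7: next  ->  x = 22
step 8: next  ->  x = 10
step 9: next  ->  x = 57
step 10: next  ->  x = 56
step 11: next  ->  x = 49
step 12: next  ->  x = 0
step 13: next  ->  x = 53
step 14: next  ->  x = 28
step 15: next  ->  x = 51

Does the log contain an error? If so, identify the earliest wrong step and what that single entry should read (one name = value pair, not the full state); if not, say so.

step 1: x = (7*29 + 53) mod 66 = 58 -> no discrepancy
step 2: x = (7*58 + 53) mod 66 = 63 -> agrees with the log
step 3: x = (7*63 + 53) mod 66 = 32 -> in agreement
step 4: x = (7*32 + 53) mod 66 = 13 -> no discrepancy
step 5: x = (7*13 + 53) mod 66 = 12 -> consistent with the log
step 6: x = (7*12 + 53) mod 66 = 5 -> checks out
step 7: x = (7*5 + 53) mod 66 = 22 -> matches
step 8: x = (7*22 + 53) mod 66 = 9 -> the entry is off here
The earliest wrong entry is at step 8: it should read x = 9.

step 8, x = 9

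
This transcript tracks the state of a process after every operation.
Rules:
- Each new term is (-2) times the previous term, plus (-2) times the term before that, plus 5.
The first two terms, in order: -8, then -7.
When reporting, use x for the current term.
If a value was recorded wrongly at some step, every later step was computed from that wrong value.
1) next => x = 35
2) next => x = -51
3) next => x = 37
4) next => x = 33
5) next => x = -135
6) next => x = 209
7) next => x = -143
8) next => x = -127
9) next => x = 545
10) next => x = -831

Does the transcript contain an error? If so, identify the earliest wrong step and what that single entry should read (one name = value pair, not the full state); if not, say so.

step 1: x = -2*(-7) + (-2)*(-8) + (5) = 35 -> confirmed correct
step 2: x = -2*(35) + (-2)*(-7) + (5) = -51 -> consistent with the transcript
step 3: x = -2*(-51) + (-2)*(35) + (5) = 37 -> checks out
step 4: x = -2*(37) + (-2)*(-51) + (5) = 33 -> same as recorded
step 5: x = -2*(33) + (-2)*(37) + (5) = -135 -> no discrepancy
step 6: x = -2*(-135) + (-2)*(33) + (5) = 209 -> agrees with the transcript
step 7: x = -2*(209) + (-2)*(-135) + (5) = -143 -> same as recorded
step 8: x = -2*(-143) + (-2)*(209) + (5) = -127 -> agrees with the transcript
step 9: x = -2*(-127) + (-2)*(-143) + (5) = 545 -> matches
step 10: x = -2*(545) + (-2)*(-127) + (5) = -831 -> in agreement
Every step is consistent.

no error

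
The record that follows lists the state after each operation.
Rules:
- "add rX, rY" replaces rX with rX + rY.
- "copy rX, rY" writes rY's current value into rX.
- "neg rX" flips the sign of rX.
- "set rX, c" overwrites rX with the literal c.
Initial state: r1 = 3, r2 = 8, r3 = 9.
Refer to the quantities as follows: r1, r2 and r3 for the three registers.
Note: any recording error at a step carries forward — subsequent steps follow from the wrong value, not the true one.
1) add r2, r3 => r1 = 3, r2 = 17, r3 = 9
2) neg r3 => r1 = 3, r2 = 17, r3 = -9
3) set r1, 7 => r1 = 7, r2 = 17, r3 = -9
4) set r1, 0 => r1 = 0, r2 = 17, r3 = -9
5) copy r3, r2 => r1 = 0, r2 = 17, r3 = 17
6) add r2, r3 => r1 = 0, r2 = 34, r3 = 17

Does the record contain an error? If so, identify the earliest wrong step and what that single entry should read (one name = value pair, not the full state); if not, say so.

Step 1: r2 = 8 + 9 = 17 — in agreement.
Step 2: r3 = -(9) = -9 — no discrepancy.
Step 3: r1 = 7 — matches.
Step 4: r1 = 0 — consistent with the record.
Step 5: r3 = 17 — verified.
Step 6: r2 = 17 + 17 = 34 — agrees with the record.
The recomputation confirms every line.

no error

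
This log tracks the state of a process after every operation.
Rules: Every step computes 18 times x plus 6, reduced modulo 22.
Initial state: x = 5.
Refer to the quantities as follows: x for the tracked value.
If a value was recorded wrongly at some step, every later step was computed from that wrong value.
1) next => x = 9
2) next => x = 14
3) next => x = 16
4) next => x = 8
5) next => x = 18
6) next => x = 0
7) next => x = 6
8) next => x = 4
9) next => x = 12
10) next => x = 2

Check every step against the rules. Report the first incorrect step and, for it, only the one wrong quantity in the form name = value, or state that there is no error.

step 1, x = 8

1. x = (18*5 + 6) mod 22 = 8 (this is not what the log shows)
So the first discrepancy is step 1, where the right value is x = 8.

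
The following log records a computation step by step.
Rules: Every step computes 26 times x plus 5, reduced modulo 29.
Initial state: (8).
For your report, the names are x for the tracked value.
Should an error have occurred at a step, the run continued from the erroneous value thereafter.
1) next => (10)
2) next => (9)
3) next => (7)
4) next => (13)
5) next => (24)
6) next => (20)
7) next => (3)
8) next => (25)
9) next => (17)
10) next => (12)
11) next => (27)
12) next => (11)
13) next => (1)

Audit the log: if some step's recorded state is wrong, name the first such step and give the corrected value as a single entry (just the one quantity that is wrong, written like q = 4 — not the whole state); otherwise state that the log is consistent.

Step 1: x = (26*8 + 5) mod 29 = 10 — checks out.
Step 2: x = (26*10 + 5) mod 29 = 4 — first mismatch against the log.
First incorrect step: 2; the correct value is x = 4.

step 2, x = 4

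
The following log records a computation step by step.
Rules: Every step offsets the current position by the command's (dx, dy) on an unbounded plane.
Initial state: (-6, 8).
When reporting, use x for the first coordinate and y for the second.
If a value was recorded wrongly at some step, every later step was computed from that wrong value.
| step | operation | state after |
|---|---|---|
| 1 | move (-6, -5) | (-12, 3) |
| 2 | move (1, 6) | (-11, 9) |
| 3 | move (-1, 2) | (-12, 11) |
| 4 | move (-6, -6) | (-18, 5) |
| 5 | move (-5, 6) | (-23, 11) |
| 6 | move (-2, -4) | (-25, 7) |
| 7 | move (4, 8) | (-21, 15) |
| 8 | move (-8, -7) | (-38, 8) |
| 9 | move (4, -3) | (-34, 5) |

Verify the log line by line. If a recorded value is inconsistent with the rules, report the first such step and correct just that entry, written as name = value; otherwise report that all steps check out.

step 8, x = -29

Step 1: x = -6 + (-6) = -12, y = 8 + (-5) = 3 — in agreement.
Step 2: x = -12 + (1) = -11, y = 3 + (6) = 9 — no discrepancy.
Step 3: x = -11 + (-1) = -12, y = 9 + (2) = 11 — consistent with the log.
Step 4: x = -12 + (-6) = -18, y = 11 + (-6) = 5 — in agreement.
Step 5: x = -18 + (-5) = -23, y = 5 + (6) = 11 — exactly as logged.
Step 6: x = -23 + (-2) = -25, y = 11 + (-4) = 7 — confirmed correct.
Step 7: x = -25 + (4) = -21, y = 7 + (8) = 15 — confirmed correct.
Step 8: x = -21 + (-8) = -29, y = 15 + (-7) = 8 — the log has a different value.
So the first discrepancy is step 8, where the right value is x = -29.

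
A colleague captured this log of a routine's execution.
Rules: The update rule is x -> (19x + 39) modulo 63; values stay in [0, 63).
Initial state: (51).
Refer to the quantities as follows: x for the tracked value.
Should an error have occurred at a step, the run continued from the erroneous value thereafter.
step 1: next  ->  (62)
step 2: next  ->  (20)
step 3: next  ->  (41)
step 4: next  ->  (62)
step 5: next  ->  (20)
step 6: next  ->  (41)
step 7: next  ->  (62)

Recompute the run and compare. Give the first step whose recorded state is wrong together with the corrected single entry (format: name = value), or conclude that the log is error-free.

step 1, x = 0

Step 1: x = (19*51 + 39) mod 63 = 0 — the recorded entry deviates here.
First incorrect step: 1; the correct value is x = 0.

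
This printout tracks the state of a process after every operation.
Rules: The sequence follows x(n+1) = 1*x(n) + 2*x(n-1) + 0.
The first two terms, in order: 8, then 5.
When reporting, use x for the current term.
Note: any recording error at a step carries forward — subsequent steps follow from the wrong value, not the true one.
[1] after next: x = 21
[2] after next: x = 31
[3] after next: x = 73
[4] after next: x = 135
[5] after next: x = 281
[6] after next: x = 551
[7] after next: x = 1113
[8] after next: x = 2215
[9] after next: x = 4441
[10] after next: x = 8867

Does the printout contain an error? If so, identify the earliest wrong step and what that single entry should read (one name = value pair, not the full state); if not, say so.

Recomputing the run from the initial state:
step 1: x = 21
step 2: x = 31
step 3: x = 73
step 4: x = 135
step 5: x = 281
step 6: x = 551
step 7: x = 1113
step 8: x = 2215
step 9: x = 4441
step 10: x = 8871
The first disagreement with the printout is at step 10, where the value should be x = 8871.

step 10, x = 8871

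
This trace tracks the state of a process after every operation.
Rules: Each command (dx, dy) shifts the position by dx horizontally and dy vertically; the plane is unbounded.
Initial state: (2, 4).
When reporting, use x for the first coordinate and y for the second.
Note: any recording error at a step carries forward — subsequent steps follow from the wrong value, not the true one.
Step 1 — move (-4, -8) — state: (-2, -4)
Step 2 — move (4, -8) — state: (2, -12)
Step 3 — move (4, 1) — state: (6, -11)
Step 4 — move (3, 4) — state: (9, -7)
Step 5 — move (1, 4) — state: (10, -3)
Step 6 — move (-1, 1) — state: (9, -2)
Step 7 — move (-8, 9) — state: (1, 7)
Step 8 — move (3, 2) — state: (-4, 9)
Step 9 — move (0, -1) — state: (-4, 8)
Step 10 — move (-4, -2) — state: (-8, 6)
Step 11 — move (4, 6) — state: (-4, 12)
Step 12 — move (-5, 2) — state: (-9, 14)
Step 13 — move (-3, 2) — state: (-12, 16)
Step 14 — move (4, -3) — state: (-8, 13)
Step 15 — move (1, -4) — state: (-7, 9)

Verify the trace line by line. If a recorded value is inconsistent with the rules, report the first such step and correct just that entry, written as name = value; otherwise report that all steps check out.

step 8, x = 4

Recomputing the run from the initial state:
step 1: x = -2, y = -4
step 2: x = 2, y = -12
step 3: x = 6, y = -11
step 4: x = 9, y = -7
step 5: x = 10, y = -3
step 6: x = 9, y = -2
step 7: x = 1, y = 7
step 8: x = 4, y = 9
step 9: x = 4, y = 8
step 10: x = 0, y = 6
step 11: x = 4, y = 12
step 12: x = -1, y = 14
step 13: x = -4, y = 16
step 14: x = 0, y = 13
step 15: x = 1, y = 9
The first disagreement with the trace is at step 8, where the value should be x = 4.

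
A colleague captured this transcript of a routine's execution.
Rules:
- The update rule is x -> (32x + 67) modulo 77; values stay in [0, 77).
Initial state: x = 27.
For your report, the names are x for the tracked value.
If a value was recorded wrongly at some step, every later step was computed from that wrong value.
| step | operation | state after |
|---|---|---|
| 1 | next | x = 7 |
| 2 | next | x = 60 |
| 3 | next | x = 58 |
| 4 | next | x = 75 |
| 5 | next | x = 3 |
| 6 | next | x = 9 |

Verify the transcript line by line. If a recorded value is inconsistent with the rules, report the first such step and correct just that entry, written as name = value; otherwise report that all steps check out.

step 3, x = 62

1. x = (32*27 + 67) mod 77 = 7 (verified)
2. x = (32*7 + 67) mod 77 = 60 (consistent with the transcript)
3. x = (32*60 + 67) mod 77 = 62 (the entry is off here)
Step 3 is the first one off; corrected, x = 62.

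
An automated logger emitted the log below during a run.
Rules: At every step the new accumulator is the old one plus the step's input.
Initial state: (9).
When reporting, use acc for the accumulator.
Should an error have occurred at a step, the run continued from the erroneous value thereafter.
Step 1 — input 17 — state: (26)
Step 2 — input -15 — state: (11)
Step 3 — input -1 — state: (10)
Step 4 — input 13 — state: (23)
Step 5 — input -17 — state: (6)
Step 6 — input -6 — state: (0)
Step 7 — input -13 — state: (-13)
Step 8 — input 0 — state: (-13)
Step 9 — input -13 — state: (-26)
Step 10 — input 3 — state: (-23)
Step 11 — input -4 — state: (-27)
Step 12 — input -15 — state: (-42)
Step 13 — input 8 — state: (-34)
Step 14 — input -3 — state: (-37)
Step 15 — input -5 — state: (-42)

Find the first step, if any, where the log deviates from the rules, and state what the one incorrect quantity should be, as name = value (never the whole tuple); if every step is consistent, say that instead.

no error

step 1: acc = 9 + 17 = 26 -> no discrepancy
step 2: acc = 26 + -15 = 11 -> no discrepancy
step 3: acc = 11 + -1 = 10 -> consistent with the log
step 4: acc = 10 + 13 = 23 -> exactly as logged
step 5: acc = 23 + -17 = 6 -> confirmed correct
step 6: acc = 6 + -6 = 0 -> verified
step 7: acc = 0 + -13 = -13 -> agrees with the log
step 8: acc = -13 + 0 = -13 -> same as recorded
step 9: acc = -13 + -13 = -26 -> confirmed correct
step 10: acc = -26 + 3 = -23 -> matches
step 11: acc = -23 + -4 = -27 -> agrees with the log
step 12: acc = -27 + -15 = -42 -> consistent with the log
step 13: acc = -42 + 8 = -34 -> checks out
step 14: acc = -34 + -3 = -37 -> verified
step 15: acc = -37 + -5 = -42 -> same as recorded
Each recorded entry agrees with the recomputation.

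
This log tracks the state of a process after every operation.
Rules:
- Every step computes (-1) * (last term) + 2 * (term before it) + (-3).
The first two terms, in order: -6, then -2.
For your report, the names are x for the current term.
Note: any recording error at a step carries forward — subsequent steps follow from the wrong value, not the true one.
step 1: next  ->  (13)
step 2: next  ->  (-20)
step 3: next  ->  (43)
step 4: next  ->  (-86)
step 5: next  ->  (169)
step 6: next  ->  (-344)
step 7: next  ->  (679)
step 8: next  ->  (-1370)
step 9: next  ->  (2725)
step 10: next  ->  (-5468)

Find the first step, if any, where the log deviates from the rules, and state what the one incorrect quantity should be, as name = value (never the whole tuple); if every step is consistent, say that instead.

step 1, x = -13

step 1: x = -1*(-2) + (2)*(-6) + (-3) = -13 -> first mismatch against the log
Step 1 is the first one off; corrected, x = -13.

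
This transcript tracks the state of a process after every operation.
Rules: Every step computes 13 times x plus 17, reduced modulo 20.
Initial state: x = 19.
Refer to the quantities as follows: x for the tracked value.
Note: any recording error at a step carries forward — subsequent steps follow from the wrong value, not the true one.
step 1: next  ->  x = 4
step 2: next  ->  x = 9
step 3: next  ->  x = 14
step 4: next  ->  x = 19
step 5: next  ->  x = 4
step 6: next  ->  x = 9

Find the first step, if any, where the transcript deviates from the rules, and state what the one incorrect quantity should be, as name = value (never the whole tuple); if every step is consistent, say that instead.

step 1: x = (13*19 + 17) mod 20 = 4 -> confirmed correct
step 2: x = (13*4 + 17) mod 20 = 9 -> verified
step 3: x = (13*9 + 17) mod 20 = 14 -> checks out
step 4: x = (13*14 + 17) mod 20 = 19 -> checks out
step 5: x = (13*19 + 17) mod 20 = 4 -> matches
step 6: x = (13*4 + 17) mod 20 = 9 -> in agreement
The recomputation confirms every line.

no error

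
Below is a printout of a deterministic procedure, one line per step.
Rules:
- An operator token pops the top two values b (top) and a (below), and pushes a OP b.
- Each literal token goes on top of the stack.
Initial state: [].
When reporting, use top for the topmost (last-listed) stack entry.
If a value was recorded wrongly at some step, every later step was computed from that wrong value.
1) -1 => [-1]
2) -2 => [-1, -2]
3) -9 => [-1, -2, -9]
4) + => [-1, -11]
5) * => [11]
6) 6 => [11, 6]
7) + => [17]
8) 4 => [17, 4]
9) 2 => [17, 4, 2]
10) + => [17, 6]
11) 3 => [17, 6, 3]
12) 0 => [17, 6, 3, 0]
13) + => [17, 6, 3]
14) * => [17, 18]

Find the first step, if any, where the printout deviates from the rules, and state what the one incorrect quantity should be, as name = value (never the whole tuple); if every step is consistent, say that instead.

1. push -1: top = -1 (confirmed correct)
2. push -2: top = -2 (matches)
3. push -9: top = -9 (checks out)
4. -2 + -9 = -11 (verified)
5. -1 * -11 = 11 (no discrepancy)
6. push 6: top = 6 (verified)
7. 11 + 6 = 17 (in agreement)
8. push 4: top = 4 (matches)
9. push 2: top = 2 (agrees with the printout)
10. 4 + 2 = 6 (agrees with the printout)
11. push 3: top = 3 (confirmed correct)
12. push 0: top = 0 (consistent with the printout)
13. 3 + 0 = 3 (agrees with the printout)
14. 6 * 3 = 18 (agrees with the printout)
All entries verified; no error found.

no error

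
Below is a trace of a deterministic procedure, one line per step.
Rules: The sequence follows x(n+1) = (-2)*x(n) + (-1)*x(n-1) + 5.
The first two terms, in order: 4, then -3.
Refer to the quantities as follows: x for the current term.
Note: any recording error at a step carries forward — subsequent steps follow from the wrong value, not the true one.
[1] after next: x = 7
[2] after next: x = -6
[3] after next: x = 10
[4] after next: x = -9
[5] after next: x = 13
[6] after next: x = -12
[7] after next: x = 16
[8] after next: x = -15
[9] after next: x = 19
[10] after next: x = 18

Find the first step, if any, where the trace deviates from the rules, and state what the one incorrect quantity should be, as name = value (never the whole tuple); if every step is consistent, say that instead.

Recomputing the run from the initial state:
step 1: x = 7
step 2: x = -6
step 3: x = 10
step 4: x = -9
step 5: x = 13
step 6: x = -12
step 7: x = 16
step 8: x = -15
step 9: x = 19
step 10: x = -18
The first disagreement with the trace is at step 10, where the value should be x = -18.

step 10, x = -18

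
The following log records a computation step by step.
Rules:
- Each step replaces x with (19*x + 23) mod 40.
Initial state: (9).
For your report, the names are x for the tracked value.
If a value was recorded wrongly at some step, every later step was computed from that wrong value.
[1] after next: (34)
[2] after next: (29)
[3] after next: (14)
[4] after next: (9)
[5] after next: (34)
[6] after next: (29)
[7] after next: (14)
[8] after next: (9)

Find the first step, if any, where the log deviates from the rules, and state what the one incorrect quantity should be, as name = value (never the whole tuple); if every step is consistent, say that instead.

no error

Recomputing the run from the initial state:
step 1: x = 34
step 2: x = 29
step 3: x = 14
step 4: x = 9
step 5: x = 34
step 6: x = 29
step 7: x = 14
step 8: x = 9
This matches the log at every step.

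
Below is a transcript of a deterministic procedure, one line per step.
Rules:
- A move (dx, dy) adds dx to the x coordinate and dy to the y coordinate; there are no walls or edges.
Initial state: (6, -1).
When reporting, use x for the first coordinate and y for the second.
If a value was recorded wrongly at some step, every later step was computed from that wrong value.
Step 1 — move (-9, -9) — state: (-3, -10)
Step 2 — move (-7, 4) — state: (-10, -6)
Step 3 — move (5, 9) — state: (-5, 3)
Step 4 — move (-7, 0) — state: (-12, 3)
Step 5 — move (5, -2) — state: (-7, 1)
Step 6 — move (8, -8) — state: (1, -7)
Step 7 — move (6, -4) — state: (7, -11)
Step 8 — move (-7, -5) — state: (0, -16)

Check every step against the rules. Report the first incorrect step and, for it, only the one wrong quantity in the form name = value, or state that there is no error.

1. x = 6 + (-9) = -3, y = -1 + (-9) = -10 (agrees with the transcript)
2. x = -3 + (-7) = -10, y = -10 + (4) = -6 (exactly as logged)
3. x = -10 + (5) = -5, y = -6 + (9) = 3 (no discrepancy)
4. x = -5 + (-7) = -12, y = 3 + (0) = 3 (matches)
5. x = -12 + (5) = -7, y = 3 + (-2) = 1 (in agreement)
6. x = -7 + (8) = 1, y = 1 + (-8) = -7 (consistent with the transcript)
7. x = 1 + (6) = 7, y = -7 + (-4) = -11 (agrees with the transcript)
8. x = 7 + (-7) = 0, y = -11 + (-5) = -16 (confirmed correct)
All steps check out; nothing to correct.

no error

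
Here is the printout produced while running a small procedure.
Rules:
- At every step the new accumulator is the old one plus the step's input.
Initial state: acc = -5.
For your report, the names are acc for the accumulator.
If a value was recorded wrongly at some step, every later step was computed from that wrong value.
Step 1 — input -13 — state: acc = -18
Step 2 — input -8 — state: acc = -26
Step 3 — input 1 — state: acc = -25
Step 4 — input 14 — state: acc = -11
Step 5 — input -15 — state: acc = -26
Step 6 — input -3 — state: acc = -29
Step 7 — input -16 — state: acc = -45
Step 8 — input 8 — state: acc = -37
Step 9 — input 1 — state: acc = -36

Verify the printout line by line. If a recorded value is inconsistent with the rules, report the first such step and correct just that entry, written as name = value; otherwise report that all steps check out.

no error

Step 1: acc = -5 + -13 = -18 — verified.
Step 2: acc = -18 + -8 = -26 — in agreement.
Step 3: acc = -26 + 1 = -25 — verified.
Step 4: acc = -25 + 14 = -11 — consistent with the printout.
Step 5: acc = -11 + -15 = -26 — checks out.
Step 6: acc = -26 + -3 = -29 — confirmed correct.
Step 7: acc = -29 + -16 = -45 — in agreement.
Step 8: acc = -45 + 8 = -37 — confirmed correct.
Step 9: acc = -37 + 1 = -36 — in agreement.
The recomputation confirms every line.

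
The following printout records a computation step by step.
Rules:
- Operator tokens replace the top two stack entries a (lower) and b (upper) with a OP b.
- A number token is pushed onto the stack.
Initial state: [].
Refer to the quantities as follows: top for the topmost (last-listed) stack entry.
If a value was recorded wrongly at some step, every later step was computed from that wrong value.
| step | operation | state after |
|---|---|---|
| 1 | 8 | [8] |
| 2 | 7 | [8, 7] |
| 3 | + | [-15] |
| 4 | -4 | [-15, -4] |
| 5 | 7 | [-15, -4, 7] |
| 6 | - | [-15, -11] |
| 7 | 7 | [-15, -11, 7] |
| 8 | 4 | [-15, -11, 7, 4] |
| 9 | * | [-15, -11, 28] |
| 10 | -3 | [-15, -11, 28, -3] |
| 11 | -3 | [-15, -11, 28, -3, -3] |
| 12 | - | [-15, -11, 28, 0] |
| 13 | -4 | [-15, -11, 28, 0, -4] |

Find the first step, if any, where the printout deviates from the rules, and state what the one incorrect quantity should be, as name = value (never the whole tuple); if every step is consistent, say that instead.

step 3, top = 15

Recomputing the run from the initial state:
step 1: [8]
step 2: [8, 7]
step 3: [15]
step 4: [15, -4]
step 5: [15, -4, 7]
step 6: [15, -11]
step 7: [15, -11, 7]
step 8: [15, -11, 7, 4]
step 9: [15, -11, 28]
step 10: [15, -11, 28, -3]
step 11: [15, -11, 28, -3, -3]
step 12: [15, -11, 28, 0]
step 13: [15, -11, 28, 0, -4]
The first disagreement with the printout is at step 3, where the value should be top = 15.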